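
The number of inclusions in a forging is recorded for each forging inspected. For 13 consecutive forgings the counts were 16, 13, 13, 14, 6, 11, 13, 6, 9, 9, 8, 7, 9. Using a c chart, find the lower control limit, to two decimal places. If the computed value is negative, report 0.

0.68

c̄ = (16 + 13 + 13 + 14 + 6 + 11 + 13 + 6 + 9 + 9 + 8 + 7 + 9) / 13 = 134 / 13 = 10.3077
LCL = c̄ − 3√c̄ = 10.3077 − 3 × 3.2106 = 0.6760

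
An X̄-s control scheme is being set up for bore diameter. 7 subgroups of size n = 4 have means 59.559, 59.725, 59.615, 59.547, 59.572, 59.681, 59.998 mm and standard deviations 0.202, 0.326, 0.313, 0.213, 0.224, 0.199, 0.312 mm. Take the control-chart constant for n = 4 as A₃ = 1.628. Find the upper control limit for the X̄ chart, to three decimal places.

60.087

X̄̄ = (59.559 + 59.725 + 59.615 + 59.547 + 59.572 + 59.681 + 59.998) / 7 = 59.6710
s̄ = (0.202 + 0.326 + 0.313 + 0.213 + 0.224 + 0.199 + 0.312) / 7 = 0.2556
UCL = X̄̄ + A₃·s̄ = 59.6710 + 1.628 × 0.2556 = 60.0871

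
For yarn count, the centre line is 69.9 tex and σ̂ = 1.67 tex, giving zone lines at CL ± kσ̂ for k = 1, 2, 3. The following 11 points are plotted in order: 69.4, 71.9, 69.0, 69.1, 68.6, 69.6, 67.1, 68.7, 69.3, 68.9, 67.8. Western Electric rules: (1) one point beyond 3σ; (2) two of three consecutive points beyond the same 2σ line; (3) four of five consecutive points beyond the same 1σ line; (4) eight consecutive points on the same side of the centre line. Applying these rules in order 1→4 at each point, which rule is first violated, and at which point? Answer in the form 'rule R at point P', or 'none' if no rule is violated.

Zone of each point (C = within 1σ̂, B = 1σ̂–2σ̂, A = 2σ̂–3σ̂, * = beyond 3σ̂; sign = side of CL): 1:-C, 2:+B, 3:-C, 4:-C, 5:-C, 6:-C, 7:-B, 8:-C, 9:-C, 10:-C, 11:-B
Rule 4 (eight consecutive points on the same side of the centre line) is satisfied at point 10.

rule 4 at point 10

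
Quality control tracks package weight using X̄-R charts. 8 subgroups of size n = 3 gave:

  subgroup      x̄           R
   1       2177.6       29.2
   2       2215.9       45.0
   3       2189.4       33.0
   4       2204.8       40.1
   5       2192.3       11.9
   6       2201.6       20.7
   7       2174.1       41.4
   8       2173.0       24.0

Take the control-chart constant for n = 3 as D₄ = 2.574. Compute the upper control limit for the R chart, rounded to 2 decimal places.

78.93

R̄ = (29.2 + 45.0 + 33.0 + 40.1 + 11.9 + 20.7 + 41.4 + 24.0) / 8 = 245.3000 / 8 = 30.6625
UCL_R = D₄·R̄ = 2.574 × 30.6625 = 78.9253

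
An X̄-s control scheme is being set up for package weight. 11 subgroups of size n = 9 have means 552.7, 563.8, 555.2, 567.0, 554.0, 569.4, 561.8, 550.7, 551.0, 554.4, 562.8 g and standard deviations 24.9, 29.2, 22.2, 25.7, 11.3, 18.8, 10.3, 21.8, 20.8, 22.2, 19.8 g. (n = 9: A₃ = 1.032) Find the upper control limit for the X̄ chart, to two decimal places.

579.73

X̄̄ = (552.7 + 563.8 + 555.2 + 567.0 + 554.0 + 569.4 + 561.8 + 550.7 + 551.0 + 554.4 + 562.8) / 11 = 558.4364
s̄ = (24.9 + 29.2 + 22.2 + 25.7 + 11.3 + 18.8 + 10.3 + 21.8 + 20.8 + 22.2 + 19.8) / 11 = 20.6364
UCL = X̄̄ + A₃·s̄ = 558.4364 + 1.032 × 20.6364 = 579.7331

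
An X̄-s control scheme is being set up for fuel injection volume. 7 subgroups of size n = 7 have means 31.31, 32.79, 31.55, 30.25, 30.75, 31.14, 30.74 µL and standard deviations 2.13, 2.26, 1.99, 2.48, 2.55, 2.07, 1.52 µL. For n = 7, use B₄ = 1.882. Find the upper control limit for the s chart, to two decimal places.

4.03

s̄ = (2.13 + 2.26 + 1.99 + 2.48 + 2.55 + 2.07 + 1.52) / 7 = 2.1429
UCL_s = B₄·s̄ = 1.882 × 2.1429 = 4.0329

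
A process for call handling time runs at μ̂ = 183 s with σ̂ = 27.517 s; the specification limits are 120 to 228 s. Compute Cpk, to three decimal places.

0.545

Cpu = (USL − μ̂) / (3σ̂) = (228 − 183) / (3 × 27.517) = 0.5451; Cpl = (μ̂ − LSL) / (3σ̂) = (183 − 120) / (3 × 27.517) = 0.7632; Cpk = min(Cpu, Cpl) = 0.5451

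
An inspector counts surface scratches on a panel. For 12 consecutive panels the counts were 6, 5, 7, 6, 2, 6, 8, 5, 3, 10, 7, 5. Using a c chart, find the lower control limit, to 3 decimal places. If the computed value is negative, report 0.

0.000

c̄ = (6 + 5 + 7 + 6 + 2 + 6 + 8 + 5 + 3 + 10 + 7 + 5) / 12 = 70 / 12 = 5.8333
LCL = c̄ − 3√c̄ = 5.8333 − 3 × 2.4152 = -1.4124 → 0 (cannot be negative)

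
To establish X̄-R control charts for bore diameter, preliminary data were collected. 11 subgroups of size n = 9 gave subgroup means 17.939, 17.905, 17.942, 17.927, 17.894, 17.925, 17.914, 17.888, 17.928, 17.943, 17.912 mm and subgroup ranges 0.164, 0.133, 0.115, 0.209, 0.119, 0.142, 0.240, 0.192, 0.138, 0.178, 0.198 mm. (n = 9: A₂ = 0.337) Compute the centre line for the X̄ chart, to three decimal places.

17.920

X̄̄ = (17.939 + 17.905 + 17.942 + 17.927 + 17.894 + 17.925 + 17.914 + 17.888 + 17.928 + 17.943 + 17.912) / 11 = 197.1170 / 11 = 17.9197
CL = X̄̄ = 17.9197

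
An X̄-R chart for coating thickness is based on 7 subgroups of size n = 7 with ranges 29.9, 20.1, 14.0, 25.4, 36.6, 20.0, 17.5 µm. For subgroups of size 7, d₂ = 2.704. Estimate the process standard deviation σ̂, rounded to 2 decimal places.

8.64

R̄ = (29.9 + 20.1 + 14.0 + 25.4 + 36.6 + 20.0 + 17.5) / 7 = 23.3571
σ̂ = R̄ / d₂ = 23.3571 / 2.704 = 8.6380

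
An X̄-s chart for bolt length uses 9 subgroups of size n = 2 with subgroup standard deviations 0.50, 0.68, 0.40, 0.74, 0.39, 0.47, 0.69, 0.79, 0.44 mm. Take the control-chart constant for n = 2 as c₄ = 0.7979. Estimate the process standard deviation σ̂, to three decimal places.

s̄ = (0.50 + 0.68 + 0.40 + 0.74 + 0.39 + 0.47 + 0.69 + 0.79 + 0.44) / 9 = 0.5667
σ̂ = s̄ / c₄ = 0.5667 / 0.7979 = 0.7102

0.710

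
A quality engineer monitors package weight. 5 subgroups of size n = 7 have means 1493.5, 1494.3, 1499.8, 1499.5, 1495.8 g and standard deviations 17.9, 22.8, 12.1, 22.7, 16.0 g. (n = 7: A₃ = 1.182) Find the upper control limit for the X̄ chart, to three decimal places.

1518.211

X̄̄ = (1493.5 + 1494.3 + 1499.8 + 1499.5 + 1495.8) / 5 = 1496.5800
s̄ = (17.9 + 22.8 + 12.1 + 22.7 + 16.0) / 5 = 18.3000
UCL = X̄̄ + A₃·s̄ = 1496.5800 + 1.182 × 18.3000 = 1518.2106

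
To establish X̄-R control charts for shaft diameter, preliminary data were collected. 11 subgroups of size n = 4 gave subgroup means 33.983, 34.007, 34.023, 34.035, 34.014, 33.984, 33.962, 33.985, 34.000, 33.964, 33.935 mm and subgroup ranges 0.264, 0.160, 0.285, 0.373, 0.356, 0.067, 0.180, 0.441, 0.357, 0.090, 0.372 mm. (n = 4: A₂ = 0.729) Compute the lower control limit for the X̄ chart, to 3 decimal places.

33.795

X̄̄ = (33.983 + 34.007 + 34.023 + 34.035 + 34.014 + 33.984 + 33.962 + 33.985 + 34.000 + 33.964 + 33.935) / 11 = 373.8920 / 11 = 33.9902
R̄ = (0.264 + 0.160 + 0.285 + 0.373 + 0.356 + 0.067 + 0.180 + 0.441 + 0.357 + 0.090 + 0.372) / 11 = 2.9450 / 11 = 0.2677
LCL = X̄̄ − A₂·R̄ = 33.9902 − 0.729 × 0.2677 = 33.7950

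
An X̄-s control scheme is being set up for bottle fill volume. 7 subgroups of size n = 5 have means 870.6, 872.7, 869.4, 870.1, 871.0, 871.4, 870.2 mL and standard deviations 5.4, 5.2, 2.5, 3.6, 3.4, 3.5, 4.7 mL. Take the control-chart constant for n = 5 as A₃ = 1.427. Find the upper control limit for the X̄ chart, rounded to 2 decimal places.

876.54

X̄̄ = (870.6 + 872.7 + 869.4 + 870.1 + 871.0 + 871.4 + 870.2) / 7 = 870.7714
s̄ = (5.4 + 5.2 + 2.5 + 3.6 + 3.4 + 3.5 + 4.7) / 7 = 4.0429
UCL = X̄̄ + A₃·s̄ = 870.7714 + 1.427 × 4.0429 = 876.5406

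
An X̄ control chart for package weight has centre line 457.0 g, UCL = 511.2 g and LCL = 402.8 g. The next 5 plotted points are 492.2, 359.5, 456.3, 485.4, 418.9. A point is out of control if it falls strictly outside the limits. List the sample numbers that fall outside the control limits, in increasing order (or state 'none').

Compare each point to [402.8, 511.2]: sample 2 = 359.5 < LCL.

2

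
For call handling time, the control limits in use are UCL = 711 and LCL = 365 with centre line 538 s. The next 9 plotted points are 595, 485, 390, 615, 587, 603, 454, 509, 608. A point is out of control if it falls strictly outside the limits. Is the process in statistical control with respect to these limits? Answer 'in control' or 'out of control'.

All 9 points lie within [365, 711].

in control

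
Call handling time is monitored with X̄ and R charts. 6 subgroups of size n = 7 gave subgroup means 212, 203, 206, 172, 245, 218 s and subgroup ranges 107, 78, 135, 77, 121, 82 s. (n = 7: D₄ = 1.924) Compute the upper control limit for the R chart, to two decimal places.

192.40

R̄ = (107 + 78 + 135 + 77 + 121 + 82) / 6 = 600.0000 / 6 = 100.0000
UCL_R = D₄·R̄ = 1.924 × 100.0000 = 192.4000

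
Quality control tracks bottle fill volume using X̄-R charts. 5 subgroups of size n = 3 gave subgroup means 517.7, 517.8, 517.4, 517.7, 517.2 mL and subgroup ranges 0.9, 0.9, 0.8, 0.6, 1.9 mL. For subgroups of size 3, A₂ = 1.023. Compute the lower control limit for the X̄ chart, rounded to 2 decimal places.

516.52

X̄̄ = (517.7 + 517.8 + 517.4 + 517.7 + 517.2) / 5 = 2587.8000 / 5 = 517.5600
R̄ = (0.9 + 0.9 + 0.8 + 0.6 + 1.9) / 5 = 5.1000 / 5 = 1.0200
LCL = X̄̄ − A₂·R̄ = 517.5600 − 1.023 × 1.0200 = 516.5165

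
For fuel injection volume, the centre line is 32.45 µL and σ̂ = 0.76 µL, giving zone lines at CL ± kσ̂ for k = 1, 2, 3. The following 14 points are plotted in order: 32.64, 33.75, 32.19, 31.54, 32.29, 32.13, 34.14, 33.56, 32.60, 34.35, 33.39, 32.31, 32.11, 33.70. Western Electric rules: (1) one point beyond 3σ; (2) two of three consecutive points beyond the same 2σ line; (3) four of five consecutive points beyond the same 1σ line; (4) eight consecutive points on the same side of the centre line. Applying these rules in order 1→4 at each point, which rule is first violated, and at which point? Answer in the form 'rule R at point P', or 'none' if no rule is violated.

rule 3 at point 11

Zone of each point (C = within 1σ̂, B = 1σ̂–2σ̂, A = 2σ̂–3σ̂, * = beyond 3σ̂; sign = side of CL): 1:+C, 2:+B, 3:-C, 4:-B, 5:-C, 6:-C, 7:+A, 8:+B, 9:+C, 10:+A, 11:+B, 12:-C, 13:-C, 14:+B
Rule 3 (four of five consecutive points beyond the same 1σ limit) is satisfied at point 11.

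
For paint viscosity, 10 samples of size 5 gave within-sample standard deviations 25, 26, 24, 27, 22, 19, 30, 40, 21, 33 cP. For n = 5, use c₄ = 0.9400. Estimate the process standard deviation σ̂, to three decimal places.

s̄ = (25 + 26 + 24 + 27 + 22 + 19 + 30 + 40 + 21 + 33) / 10 = 26.7000
σ̂ = s̄ / c₄ = 26.7000 / 0.9400 = 28.4043

28.404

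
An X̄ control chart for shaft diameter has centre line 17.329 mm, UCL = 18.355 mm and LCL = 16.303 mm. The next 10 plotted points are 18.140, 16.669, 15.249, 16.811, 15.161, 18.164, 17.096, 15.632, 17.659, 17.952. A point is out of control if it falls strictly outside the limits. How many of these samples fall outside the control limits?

3

Compare each point to [16.303, 18.355]: sample 3 = 15.249 < LCL; sample 5 = 15.161 < LCL; sample 8 = 15.632 < LCL.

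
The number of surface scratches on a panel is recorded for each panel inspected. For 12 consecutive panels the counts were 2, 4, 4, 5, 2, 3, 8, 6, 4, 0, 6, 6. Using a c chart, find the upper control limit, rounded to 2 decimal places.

10.29

c̄ = (2 + 4 + 4 + 5 + 2 + 3 + 8 + 6 + 4 + 0 + 6 + 6) / 12 = 50 / 12 = 4.1667
UCL = c̄ + 3√c̄ = 4.1667 + 3 × √4.1667 = 4.1667 + 3 × 2.0412 = 10.2904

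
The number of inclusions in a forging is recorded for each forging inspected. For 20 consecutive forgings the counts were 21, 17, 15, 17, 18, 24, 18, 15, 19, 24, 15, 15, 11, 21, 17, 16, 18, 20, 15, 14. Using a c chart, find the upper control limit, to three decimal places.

30.050

c̄ = (21 + 17 + 15 + 17 + 18 + 24 + 18 + 15 + 19 + 24 + 15 + 15 + 11 + 21 + 17 + 16 + 18 + 20 + 15 + 14) / 20 = 350 / 20 = 17.5000
UCL = c̄ + 3√c̄ = 17.5000 + 3 × √17.5000 = 17.5000 + 3 × 4.1833 = 30.0499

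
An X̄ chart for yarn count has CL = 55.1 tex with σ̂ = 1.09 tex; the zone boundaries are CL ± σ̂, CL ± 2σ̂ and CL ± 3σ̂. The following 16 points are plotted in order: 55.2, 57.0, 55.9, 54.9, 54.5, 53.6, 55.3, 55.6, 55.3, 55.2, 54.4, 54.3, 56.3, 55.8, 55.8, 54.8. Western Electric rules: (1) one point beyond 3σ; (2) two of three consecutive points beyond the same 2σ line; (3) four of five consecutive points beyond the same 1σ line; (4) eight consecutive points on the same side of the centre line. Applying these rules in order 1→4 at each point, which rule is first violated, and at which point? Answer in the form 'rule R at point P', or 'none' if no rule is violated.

Zone of each point (C = within 1σ̂, B = 1σ̂–2σ̂, A = 2σ̂–3σ̂, * = beyond 3σ̂; sign = side of CL): 1:+C, 2:+B, 3:+C, 4:-C, 5:-C, 6:-B, 7:+C, 8:+C, 9:+C, 10:+C, 11:-C, 12:-C, 13:+B, 14:+C, 15:+C, 16:-C
No rule fires across all 16 points.

none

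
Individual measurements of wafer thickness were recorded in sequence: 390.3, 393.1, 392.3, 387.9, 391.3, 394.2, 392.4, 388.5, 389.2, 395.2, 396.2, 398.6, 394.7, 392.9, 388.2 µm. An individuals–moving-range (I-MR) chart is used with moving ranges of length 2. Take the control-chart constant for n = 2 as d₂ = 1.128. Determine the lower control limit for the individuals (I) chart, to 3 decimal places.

X̄ = (390.3 + 393.1 + 392.3 + 387.9 + 391.3 + 394.2 + 392.4 + 388.5 + 389.2 + 395.2 + 396.2 + 398.6 + 394.7 + 392.9 + 388.2) / 15 = 392.3333
Moving ranges: 2.8, 0.8, 4.4, 3.4, 2.9, 1.8, 3.9, 0.7, 6.0, 1.0, 2.4, 3.9, 1.8, 4.7; M̄R̄ = 40.5000 / 14 = 2.8929
LCL = X̄ − 3·M̄R̄/d₂ = 392.3333 − 3 × 2.8929 / 1.128 = 384.6396

384.640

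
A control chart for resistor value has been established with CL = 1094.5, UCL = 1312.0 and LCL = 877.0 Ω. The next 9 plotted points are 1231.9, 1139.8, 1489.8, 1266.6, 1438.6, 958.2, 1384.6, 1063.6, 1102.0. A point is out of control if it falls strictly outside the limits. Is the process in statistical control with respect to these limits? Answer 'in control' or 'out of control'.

Compare each point to [877.0, 1312.0]: sample 3 = 1489.8 > UCL; sample 5 = 1438.6 > UCL; sample 7 = 1384.6 > UCL.

out of control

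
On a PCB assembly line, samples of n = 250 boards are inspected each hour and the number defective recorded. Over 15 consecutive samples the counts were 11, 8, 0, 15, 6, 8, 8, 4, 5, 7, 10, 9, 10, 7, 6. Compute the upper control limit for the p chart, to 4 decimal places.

0.0630

p̄ = Σdᵢ / (k·n) = 114 / (15 × 250) = 0.03040
UCL = p̄ + 3·√(p̄(1−p̄)/n) = 0.03040 + 3 × √(0.03040×0.96960/250) = 0.03040 + 3 × 0.01086 = 0.06297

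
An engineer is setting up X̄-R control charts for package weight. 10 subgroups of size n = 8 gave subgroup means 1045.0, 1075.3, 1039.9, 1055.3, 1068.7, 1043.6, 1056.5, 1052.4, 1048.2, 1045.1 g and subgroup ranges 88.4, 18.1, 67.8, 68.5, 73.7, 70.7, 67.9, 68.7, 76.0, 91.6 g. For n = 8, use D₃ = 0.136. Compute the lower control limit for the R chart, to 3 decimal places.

9.403

R̄ = (88.4 + 18.1 + 67.8 + 68.5 + 73.7 + 70.7 + 67.9 + 68.7 + 76.0 + 91.6) / 10 = 691.4000 / 10 = 69.1400
LCL_R = D₃·R̄ = 0.136 × 69.1400 = 9.4030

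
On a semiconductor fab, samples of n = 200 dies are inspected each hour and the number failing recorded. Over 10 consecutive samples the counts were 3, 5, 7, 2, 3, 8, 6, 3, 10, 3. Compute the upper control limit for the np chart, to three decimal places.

11.624

p̄ = Σdᵢ / (k·n) = 50 / (10 × 200) = 0.02500
UCL = np̄ + 3·√(np̄(1−p̄)) = 5.0000 + 3 × √(5.0000×0.97500) = 5.0000 + 3 × 2.2079 = 11.6238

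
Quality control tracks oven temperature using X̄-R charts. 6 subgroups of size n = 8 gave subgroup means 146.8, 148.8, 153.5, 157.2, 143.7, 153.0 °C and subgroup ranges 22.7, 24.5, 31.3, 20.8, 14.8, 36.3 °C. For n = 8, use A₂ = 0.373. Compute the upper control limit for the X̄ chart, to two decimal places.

X̄̄ = (146.8 + 148.8 + 153.5 + 157.2 + 143.7 + 153.0) / 6 = 903.0000 / 6 = 150.5000
R̄ = (22.7 + 24.5 + 31.3 + 20.8 + 14.8 + 36.3) / 6 = 150.4000 / 6 = 25.0667
UCL = X̄̄ + A₂·R̄ = 150.5000 + 0.373 × 25.0667 = 159.8499

159.85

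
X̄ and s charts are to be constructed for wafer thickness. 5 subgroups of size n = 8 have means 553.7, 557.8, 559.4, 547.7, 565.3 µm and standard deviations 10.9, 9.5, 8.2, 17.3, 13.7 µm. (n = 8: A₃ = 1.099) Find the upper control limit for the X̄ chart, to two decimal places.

569.88

X̄̄ = (553.7 + 557.8 + 559.4 + 547.7 + 565.3) / 5 = 556.7800
s̄ = (10.9 + 9.5 + 8.2 + 17.3 + 13.7) / 5 = 11.9200
UCL = X̄̄ + A₃·s̄ = 556.7800 + 1.099 × 11.9200 = 569.8801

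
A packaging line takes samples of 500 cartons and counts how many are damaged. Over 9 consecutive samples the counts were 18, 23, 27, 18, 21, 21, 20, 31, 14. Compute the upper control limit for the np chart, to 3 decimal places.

p̄ = Σdᵢ / (k·n) = 193 / (9 × 500) = 0.04289
UCL = np̄ + 3·√(np̄(1−p̄)) = 21.4444 + 3 × √(21.4444×0.95711) = 21.4444 + 3 × 4.5304 = 35.0357

35.036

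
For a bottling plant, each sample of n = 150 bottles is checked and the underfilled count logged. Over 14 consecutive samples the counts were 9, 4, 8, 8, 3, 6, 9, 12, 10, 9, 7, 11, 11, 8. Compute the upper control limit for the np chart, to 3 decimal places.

16.574

p̄ = Σdᵢ / (k·n) = 115 / (14 × 150) = 0.05476
UCL = np̄ + 3·√(np̄(1−p̄)) = 8.2143 + 3 × √(8.2143×0.94524) = 8.2143 + 3 × 2.7865 = 16.5737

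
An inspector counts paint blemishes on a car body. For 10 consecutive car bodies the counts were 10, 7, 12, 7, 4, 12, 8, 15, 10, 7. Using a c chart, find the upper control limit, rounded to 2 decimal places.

c̄ = (10 + 7 + 12 + 7 + 4 + 12 + 8 + 15 + 10 + 7) / 10 = 92 / 10 = 9.2000
UCL = c̄ + 3√c̄ = 9.2000 + 3 × √9.2000 = 9.2000 + 3 × 3.0332 = 18.2995

18.30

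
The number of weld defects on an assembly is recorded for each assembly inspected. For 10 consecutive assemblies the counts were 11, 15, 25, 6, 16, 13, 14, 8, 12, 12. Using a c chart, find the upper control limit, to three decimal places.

24.100

c̄ = (11 + 15 + 25 + 6 + 16 + 13 + 14 + 8 + 12 + 12) / 10 = 132 / 10 = 13.2000
UCL = c̄ + 3√c̄ = 13.2000 + 3 × √13.2000 = 13.2000 + 3 × 3.6332 = 24.0995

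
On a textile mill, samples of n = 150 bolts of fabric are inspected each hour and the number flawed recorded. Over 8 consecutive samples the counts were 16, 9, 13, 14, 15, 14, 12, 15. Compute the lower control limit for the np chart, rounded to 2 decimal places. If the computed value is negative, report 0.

2.99

p̄ = Σdᵢ / (k·n) = 108 / (8 × 150) = 0.09000
LCL = np̄ − 3·√(np̄(1−p̄)) = 13.5000 − 3 × 3.5050 = 2.9850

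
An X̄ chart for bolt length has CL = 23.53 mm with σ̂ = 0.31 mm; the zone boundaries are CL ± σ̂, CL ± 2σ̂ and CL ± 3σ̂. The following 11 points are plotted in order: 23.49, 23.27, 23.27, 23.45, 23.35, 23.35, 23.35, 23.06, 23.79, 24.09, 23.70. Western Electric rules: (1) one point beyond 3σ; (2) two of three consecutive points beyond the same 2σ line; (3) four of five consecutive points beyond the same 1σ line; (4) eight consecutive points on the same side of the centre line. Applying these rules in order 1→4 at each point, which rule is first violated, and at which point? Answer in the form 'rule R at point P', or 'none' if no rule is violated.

rule 4 at point 8

Zone of each point (C = within 1σ̂, B = 1σ̂–2σ̂, A = 2σ̂–3σ̂, * = beyond 3σ̂; sign = side of CL): 1:-C, 2:-C, 3:-C, 4:-C, 5:-C, 6:-C, 7:-C, 8:-B, 9:+C, 10:+B, 11:+C
Rule 4 (eight consecutive points on the same side of the centre line) is satisfied at point 8.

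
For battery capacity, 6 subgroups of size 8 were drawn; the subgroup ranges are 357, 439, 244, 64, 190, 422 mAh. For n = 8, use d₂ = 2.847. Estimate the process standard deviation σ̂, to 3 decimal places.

R̄ = (357 + 439 + 244 + 64 + 190 + 422) / 6 = 286.0000
σ̂ = R̄ / d₂ = 286.0000 / 2.847 = 100.4566

100.457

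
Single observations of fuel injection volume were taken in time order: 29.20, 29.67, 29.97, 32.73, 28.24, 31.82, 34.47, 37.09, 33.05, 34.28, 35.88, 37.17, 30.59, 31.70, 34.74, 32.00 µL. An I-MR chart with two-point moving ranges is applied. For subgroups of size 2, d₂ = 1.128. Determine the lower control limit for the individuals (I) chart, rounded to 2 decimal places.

25.84

X̄ = (29.20 + 29.67 + 29.97 + 32.73 + 28.24 + 31.82 + 34.47 + 37.09 + 33.05 + 34.28 + 35.88 + 37.17 + 30.59 + 31.70 + 34.74 + 32.00) / 16 = 32.6625
Moving ranges: 0.47, 0.30, 2.76, 4.49, 3.58, 2.65, 2.62, 4.04, 1.23, 1.60, 1.29, 6.58, 1.11, 3.04, 2.74; M̄R̄ = 38.5000 / 15 = 2.5667
LCL = X̄ − 3·M̄R̄/d₂ = 32.6625 − 3 × 2.5667 / 1.128 = 25.8363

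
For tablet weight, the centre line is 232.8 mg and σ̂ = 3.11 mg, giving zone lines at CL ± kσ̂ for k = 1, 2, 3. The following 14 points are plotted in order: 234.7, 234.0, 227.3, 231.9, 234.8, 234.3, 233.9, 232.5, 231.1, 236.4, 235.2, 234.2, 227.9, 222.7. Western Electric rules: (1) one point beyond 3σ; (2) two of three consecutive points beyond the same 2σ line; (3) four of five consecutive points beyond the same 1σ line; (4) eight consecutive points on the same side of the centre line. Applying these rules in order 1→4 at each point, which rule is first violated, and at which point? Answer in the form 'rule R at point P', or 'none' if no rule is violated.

rule 1 at point 14

Zone of each point (C = within 1σ̂, B = 1σ̂–2σ̂, A = 2σ̂–3σ̂, * = beyond 3σ̂; sign = side of CL): 1:+C, 2:+C, 3:-B, 4:-C, 5:+C, 6:+C, 7:+C, 8:-C, 9:-C, 10:+B, 11:+C, 12:+C, 13:-B, 14:-*
Rule 1 (one point beyond the 3σ limits) is satisfied at point 14.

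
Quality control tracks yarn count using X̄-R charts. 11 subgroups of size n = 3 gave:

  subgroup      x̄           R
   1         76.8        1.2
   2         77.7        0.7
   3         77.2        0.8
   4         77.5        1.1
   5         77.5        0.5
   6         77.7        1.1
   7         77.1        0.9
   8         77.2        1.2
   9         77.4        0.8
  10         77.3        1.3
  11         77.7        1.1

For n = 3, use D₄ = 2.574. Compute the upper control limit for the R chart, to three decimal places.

R̄ = (1.2 + 0.7 + 0.8 + 1.1 + 0.5 + 1.1 + 0.9 + 1.2 + 0.8 + 1.3 + 1.1) / 11 = 10.7000 / 11 = 0.9727
UCL_R = D₄·R̄ = 2.574 × 0.9727 = 2.5038

2.504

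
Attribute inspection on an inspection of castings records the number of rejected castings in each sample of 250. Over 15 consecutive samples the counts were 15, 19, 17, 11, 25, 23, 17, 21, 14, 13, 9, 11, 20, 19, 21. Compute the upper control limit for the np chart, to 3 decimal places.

28.941

p̄ = Σdᵢ / (k·n) = 255 / (15 × 250) = 0.06800
UCL = np̄ + 3·√(np̄(1−p̄)) = 17.0000 + 3 × √(17.0000×0.93200) = 17.0000 + 3 × 3.9805 = 28.9414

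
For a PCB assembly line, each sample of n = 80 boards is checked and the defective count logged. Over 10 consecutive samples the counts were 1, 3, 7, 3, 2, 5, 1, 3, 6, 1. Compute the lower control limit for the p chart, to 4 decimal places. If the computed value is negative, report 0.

0.0000

p̄ = Σdᵢ / (k·n) = 32 / (10 × 80) = 0.04000
LCL = p̄ − 3·√(p̄(1−p̄)/n) = 0.04000 − 3 × 0.02191 = -0.02573 → 0 (negative, so LCL = 0)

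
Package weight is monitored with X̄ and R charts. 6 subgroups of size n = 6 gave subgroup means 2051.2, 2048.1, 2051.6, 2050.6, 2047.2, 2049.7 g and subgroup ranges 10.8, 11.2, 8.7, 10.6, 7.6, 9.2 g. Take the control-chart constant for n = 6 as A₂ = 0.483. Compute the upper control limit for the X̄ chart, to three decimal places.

X̄̄ = (2051.2 + 2048.1 + 2051.6 + 2050.6 + 2047.2 + 2049.7) / 6 = 12298.4000 / 6 = 2049.7333
R̄ = (10.8 + 11.2 + 8.7 + 10.6 + 7.6 + 9.2) / 6 = 58.1000 / 6 = 9.6833
UCL = X̄̄ + A₂·R̄ = 2049.7333 + 0.483 × 9.6833 = 2054.4104

2054.410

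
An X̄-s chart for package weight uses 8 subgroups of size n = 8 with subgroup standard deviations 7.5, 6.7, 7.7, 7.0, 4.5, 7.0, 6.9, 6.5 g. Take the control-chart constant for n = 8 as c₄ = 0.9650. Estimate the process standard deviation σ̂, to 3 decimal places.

s̄ = (7.5 + 6.7 + 7.7 + 7.0 + 4.5 + 7.0 + 6.9 + 6.5) / 8 = 6.7250
σ̂ = s̄ / c₄ = 6.7250 / 0.9650 = 6.9689

6.969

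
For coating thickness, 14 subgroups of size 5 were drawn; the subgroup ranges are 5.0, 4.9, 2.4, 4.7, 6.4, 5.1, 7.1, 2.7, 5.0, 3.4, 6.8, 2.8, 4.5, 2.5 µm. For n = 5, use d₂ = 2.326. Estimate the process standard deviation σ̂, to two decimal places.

R̄ = (5.0 + 4.9 + 2.4 + 4.7 + 6.4 + 5.1 + 7.1 + 2.7 + 5.0 + 3.4 + 6.8 + 2.8 + 4.5 + 2.5) / 14 = 4.5214
σ̂ = R̄ / d₂ = 4.5214 / 2.326 = 1.9439

1.94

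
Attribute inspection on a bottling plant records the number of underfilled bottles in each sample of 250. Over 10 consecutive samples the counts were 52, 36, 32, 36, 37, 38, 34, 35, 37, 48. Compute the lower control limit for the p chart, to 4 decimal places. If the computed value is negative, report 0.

0.0855

p̄ = Σdᵢ / (k·n) = 385 / (10 × 250) = 0.15400
LCL = p̄ − 3·√(p̄(1−p̄)/n) = 0.15400 − 3 × 0.02283 = 0.08551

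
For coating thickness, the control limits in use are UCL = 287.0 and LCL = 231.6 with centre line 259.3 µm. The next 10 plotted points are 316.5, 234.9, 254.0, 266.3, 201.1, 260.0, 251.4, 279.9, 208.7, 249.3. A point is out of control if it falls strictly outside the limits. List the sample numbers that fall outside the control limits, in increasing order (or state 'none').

1, 5, 9

Compare each point to [231.6, 287.0]: sample 1 = 316.5 > UCL; sample 5 = 201.1 < LCL; sample 9 = 208.7 < LCL.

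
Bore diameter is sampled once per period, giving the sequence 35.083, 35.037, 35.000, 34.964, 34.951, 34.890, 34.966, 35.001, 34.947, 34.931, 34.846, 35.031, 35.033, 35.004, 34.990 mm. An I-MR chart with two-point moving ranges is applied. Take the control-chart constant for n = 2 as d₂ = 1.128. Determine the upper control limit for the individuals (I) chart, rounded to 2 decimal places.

X̄ = (35.083 + 35.037 + 35.000 + 34.964 + 34.951 + 34.890 + 34.966 + 35.001 + 34.947 + 34.931 + 34.846 + 35.031 + 35.033 + 35.004 + 34.990) / 15 = 34.9783
Moving ranges: 0.046, 0.037, 0.036, 0.013, 0.061, 0.076, 0.035, 0.054, 0.016, 0.085, 0.185, 0.002, 0.029, 0.014; M̄R̄ = 0.6890 / 14 = 0.0492
UCL = X̄ + 3·M̄R̄/d₂ = 34.9783 + 3 × 0.0492 / 1.128 = 35.1092

35.11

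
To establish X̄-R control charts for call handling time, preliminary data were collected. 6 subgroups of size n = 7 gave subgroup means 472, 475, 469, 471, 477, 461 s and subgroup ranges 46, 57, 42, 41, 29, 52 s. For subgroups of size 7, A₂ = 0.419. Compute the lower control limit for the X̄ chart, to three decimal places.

452.188

X̄̄ = (472 + 475 + 469 + 471 + 477 + 461) / 6 = 2825.0000 / 6 = 470.8333
R̄ = (46 + 57 + 42 + 41 + 29 + 52) / 6 = 267.0000 / 6 = 44.5000
LCL = X̄̄ − A₂·R̄ = 470.8333 − 0.419 × 44.5000 = 452.1878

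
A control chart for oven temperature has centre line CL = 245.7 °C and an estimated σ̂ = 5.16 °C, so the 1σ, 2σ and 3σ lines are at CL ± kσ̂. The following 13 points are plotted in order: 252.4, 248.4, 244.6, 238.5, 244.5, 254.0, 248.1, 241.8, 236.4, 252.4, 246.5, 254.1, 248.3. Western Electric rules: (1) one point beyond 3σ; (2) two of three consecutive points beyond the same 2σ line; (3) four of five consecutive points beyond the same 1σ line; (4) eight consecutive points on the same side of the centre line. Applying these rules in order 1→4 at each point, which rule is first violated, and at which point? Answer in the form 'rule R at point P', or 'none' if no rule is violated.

Zone of each point (C = within 1σ̂, B = 1σ̂–2σ̂, A = 2σ̂–3σ̂, * = beyond 3σ̂; sign = side of CL): 1:+B, 2:+C, 3:-C, 4:-B, 5:-C, 6:+B, 7:+C, 8:-C, 9:-B, 10:+B, 11:+C, 12:+B, 13:+C
No rule fires across all 13 points.

none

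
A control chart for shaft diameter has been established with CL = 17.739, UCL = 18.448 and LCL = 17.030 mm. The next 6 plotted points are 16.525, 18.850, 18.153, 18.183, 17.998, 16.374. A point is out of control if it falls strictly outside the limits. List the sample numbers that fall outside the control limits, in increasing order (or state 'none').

Compare each point to [17.030, 18.448]: sample 1 = 16.525 < LCL; sample 2 = 18.850 > UCL; sample 6 = 16.374 < LCL.

1, 2, 6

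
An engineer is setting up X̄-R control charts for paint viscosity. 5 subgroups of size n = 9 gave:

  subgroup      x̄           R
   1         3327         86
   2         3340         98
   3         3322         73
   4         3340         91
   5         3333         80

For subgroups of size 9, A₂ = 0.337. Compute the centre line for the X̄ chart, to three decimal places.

X̄̄ = (3327 + 3340 + 3322 + 3340 + 3333) / 5 = 16662.0000 / 5 = 3332.4000
CL = X̄̄ = 3332.4000

3332.400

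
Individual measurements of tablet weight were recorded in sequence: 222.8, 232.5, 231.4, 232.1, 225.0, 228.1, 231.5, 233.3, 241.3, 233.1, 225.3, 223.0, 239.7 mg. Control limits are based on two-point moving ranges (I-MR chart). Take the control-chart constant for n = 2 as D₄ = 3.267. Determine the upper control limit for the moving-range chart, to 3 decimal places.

19.030

Moving ranges: 9.7, 1.1, 0.7, 7.1, 3.1, 3.4, 1.8, 8.0, 8.2, 7.8, 2.3, 16.7; M̄R̄ = 69.9000 / 12 = 5.8250
UCL_MR = D₄·M̄R̄ = 3.267 × 5.8250 = 19.0303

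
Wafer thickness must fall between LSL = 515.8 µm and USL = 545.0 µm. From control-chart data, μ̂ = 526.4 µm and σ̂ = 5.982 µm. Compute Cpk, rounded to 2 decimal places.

0.59

Cpu = (USL − μ̂) / (3σ̂) = (545.0 − 526.4) / (3 × 5.982) = 1.0364; Cpl = (μ̂ − LSL) / (3σ̂) = (526.4 − 515.8) / (3 × 5.982) = 0.5907; Cpk = min(Cpu, Cpl) = 0.5907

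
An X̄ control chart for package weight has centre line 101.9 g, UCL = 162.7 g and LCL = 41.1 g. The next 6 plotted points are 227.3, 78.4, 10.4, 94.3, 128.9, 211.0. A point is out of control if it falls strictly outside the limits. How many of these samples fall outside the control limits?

3

Compare each point to [41.1, 162.7]: sample 1 = 227.3 > UCL; sample 3 = 10.4 < LCL; sample 6 = 211.0 > UCL.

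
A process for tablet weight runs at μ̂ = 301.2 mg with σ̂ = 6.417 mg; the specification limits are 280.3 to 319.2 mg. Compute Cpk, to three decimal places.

0.935

Cpu = (USL − μ̂) / (3σ̂) = (319.2 − 301.2) / (3 × 6.417) = 0.9350; Cpl = (μ̂ − LSL) / (3σ̂) = (301.2 − 280.3) / (3 × 6.417) = 1.0857; Cpk = min(Cpu, Cpl) = 0.9350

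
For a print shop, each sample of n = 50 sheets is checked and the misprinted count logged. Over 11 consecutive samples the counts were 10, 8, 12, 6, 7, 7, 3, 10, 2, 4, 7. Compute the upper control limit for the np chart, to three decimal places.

p̄ = Σdᵢ / (k·n) = 76 / (11 × 50) = 0.13818
UCL = np̄ + 3·√(np̄(1−p̄)) = 6.9091 + 3 × √(6.9091×0.86182) = 6.9091 + 3 × 2.4402 = 14.2296

14.230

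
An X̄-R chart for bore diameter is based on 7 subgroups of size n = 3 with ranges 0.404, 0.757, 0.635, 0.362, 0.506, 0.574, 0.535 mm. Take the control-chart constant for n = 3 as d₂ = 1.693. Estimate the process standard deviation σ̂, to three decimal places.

R̄ = (0.404 + 0.757 + 0.635 + 0.362 + 0.506 + 0.574 + 0.535) / 7 = 0.5390
σ̂ = R̄ / d₂ = 0.5390 / 1.693 = 0.3184

0.318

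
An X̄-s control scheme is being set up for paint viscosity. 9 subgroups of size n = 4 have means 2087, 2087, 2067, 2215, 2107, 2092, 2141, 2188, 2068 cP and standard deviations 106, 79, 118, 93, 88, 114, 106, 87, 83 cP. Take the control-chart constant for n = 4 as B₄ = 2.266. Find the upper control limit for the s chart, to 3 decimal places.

220.054

s̄ = (106 + 79 + 118 + 93 + 88 + 114 + 106 + 87 + 83) / 9 = 97.1111
UCL_s = B₄·s̄ = 2.266 × 97.1111 = 220.0538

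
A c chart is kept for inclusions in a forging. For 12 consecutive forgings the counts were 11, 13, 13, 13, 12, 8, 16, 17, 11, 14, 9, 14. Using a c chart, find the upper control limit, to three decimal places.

c̄ = (11 + 13 + 13 + 13 + 12 + 8 + 16 + 17 + 11 + 14 + 9 + 14) / 12 = 151 / 12 = 12.5833
UCL = c̄ + 3√c̄ = 12.5833 + 3 × √12.5833 = 12.5833 + 3 × 3.5473 = 23.2252

23.225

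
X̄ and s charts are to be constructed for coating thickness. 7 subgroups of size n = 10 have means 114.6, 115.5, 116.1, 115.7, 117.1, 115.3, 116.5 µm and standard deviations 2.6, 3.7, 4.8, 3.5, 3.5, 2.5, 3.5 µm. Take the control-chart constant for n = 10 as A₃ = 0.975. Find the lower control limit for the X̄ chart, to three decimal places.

X̄̄ = (114.6 + 115.5 + 116.1 + 115.7 + 117.1 + 115.3 + 116.5) / 7 = 115.8286
s̄ = (2.6 + 3.7 + 4.8 + 3.5 + 3.5 + 2.5 + 3.5) / 7 = 3.4429
LCL = X̄̄ − A₃·s̄ = 115.8286 − 0.975 × 3.4429 = 112.4718

112.472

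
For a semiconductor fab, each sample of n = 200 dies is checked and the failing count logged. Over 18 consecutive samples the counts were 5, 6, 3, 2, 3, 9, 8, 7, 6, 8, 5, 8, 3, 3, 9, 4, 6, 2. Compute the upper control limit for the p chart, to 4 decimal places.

p̄ = Σdᵢ / (k·n) = 97 / (18 × 200) = 0.02694
UCL = p̄ + 3·√(p̄(1−p̄)/n) = 0.02694 + 3 × √(0.02694×0.97306/200) = 0.02694 + 3 × 0.01145 = 0.06129

0.0613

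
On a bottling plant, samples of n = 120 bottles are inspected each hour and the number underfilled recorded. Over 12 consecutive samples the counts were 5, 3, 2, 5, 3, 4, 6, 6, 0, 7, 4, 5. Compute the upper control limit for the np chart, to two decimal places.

p̄ = Σdᵢ / (k·n) = 50 / (12 × 120) = 0.03472
UCL = np̄ + 3·√(np̄(1−p̄)) = 4.1667 + 3 × √(4.1667×0.96528) = 4.1667 + 3 × 2.0055 = 10.1831

10.18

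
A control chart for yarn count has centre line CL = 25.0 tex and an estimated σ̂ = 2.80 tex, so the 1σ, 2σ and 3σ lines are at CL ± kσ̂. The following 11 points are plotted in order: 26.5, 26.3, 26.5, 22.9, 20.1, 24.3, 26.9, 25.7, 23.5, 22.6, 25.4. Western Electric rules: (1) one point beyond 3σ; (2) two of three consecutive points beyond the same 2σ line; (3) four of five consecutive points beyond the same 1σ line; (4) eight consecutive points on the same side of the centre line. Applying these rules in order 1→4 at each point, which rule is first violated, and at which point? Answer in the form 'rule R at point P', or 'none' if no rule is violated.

none

Zone of each point (C = within 1σ̂, B = 1σ̂–2σ̂, A = 2σ̂–3σ̂, * = beyond 3σ̂; sign = side of CL): 1:+C, 2:+C, 3:+C, 4:-C, 5:-B, 6:-C, 7:+C, 8:+C, 9:-C, 10:-C, 11:+C
No rule fires across all 11 points.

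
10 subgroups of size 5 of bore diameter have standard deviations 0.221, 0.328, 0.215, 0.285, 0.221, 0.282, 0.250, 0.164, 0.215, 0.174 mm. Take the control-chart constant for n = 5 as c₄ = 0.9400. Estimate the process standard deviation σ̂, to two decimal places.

0.25

s̄ = (0.221 + 0.328 + 0.215 + 0.285 + 0.221 + 0.282 + 0.250 + 0.164 + 0.215 + 0.174) / 10 = 0.2355
σ̂ = s̄ / c₄ = 0.2355 / 0.9400 = 0.2505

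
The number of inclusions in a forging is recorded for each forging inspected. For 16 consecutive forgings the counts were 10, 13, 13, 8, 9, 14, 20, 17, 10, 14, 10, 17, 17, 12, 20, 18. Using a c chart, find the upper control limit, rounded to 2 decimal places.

25.05

c̄ = (10 + 13 + 13 + 8 + 9 + 14 + 20 + 17 + 10 + 14 + 10 + 17 + 17 + 12 + 20 + 18) / 16 = 222 / 16 = 13.8750
UCL = c̄ + 3√c̄ = 13.8750 + 3 × √13.8750 = 13.8750 + 3 × 3.7249 = 25.0497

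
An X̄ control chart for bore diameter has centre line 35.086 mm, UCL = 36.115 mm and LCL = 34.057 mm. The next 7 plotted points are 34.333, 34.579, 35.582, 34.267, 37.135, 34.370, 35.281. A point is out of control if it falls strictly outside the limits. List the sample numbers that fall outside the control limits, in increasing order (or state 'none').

Compare each point to [34.057, 36.115]: sample 5 = 37.135 > UCL.

5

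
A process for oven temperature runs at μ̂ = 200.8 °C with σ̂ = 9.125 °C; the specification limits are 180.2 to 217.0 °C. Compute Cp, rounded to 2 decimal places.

Cp = (USL − LSL) / (6σ̂) = (217.0 − 180.2) / (6 × 9.125) = 36.8000 / 54.7500 = 0.6721

0.67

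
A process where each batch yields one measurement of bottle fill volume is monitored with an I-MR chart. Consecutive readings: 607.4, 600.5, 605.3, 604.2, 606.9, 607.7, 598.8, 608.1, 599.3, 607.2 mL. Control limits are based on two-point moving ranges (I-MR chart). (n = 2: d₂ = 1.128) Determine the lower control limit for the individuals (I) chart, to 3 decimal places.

X̄ = (607.4 + 600.5 + 605.3 + 604.2 + 606.9 + 607.7 + 598.8 + 608.1 + 599.3 + 607.2) / 10 = 604.5400
Moving ranges: 6.9, 4.8, 1.1, 2.7, 0.8, 8.9, 9.3, 8.8, 7.9; M̄R̄ = 51.2000 / 9 = 5.6889
LCL = X̄ − 3·M̄R̄/d₂ = 604.5400 − 3 × 5.6889 / 1.128 = 589.4100

589.410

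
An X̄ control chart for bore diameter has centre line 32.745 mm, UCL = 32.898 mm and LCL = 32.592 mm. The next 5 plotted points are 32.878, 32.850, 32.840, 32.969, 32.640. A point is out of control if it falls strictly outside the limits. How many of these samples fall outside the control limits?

Compare each point to [32.592, 32.898]: sample 4 = 32.969 > UCL.

1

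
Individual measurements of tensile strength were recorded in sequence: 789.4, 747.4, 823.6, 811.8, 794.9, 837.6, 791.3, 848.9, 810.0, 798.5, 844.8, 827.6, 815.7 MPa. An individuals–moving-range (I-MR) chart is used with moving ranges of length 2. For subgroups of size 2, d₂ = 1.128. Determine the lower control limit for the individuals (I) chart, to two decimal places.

717.95

X̄ = (789.4 + 747.4 + 823.6 + 811.8 + 794.9 + 837.6 + 791.3 + 848.9 + 810.0 + 798.5 + 844.8 + 827.6 + 815.7) / 13 = 810.8846
Moving ranges: 42.0, 76.2, 11.8, 16.9, 42.7, 46.3, 57.6, 38.9, 11.5, 46.3, 17.2, 11.9; M̄R̄ = 419.3000 / 12 = 34.9417
LCL = X̄ − 3·M̄R̄/d₂ = 810.8846 − 3 × 34.9417 / 1.128 = 717.9547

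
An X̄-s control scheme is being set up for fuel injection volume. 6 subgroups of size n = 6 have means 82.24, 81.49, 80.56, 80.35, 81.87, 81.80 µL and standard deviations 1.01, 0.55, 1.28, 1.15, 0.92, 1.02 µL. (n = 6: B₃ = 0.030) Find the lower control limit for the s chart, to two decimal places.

s̄ = (1.01 + 0.55 + 1.28 + 1.15 + 0.92 + 1.02) / 6 = 0.9883
LCL_s = B₃·s̄ = 0.030 × 0.9883 = 0.0296

0.03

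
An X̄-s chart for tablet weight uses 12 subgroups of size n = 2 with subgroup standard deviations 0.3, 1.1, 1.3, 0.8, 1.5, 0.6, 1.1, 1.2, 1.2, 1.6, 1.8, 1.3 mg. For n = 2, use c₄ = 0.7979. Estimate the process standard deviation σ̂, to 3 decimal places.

s̄ = (0.3 + 1.1 + 1.3 + 0.8 + 1.5 + 0.6 + 1.1 + 1.2 + 1.2 + 1.6 + 1.8 + 1.3) / 12 = 1.1500
σ̂ = s̄ / c₄ = 1.1500 / 0.7979 = 1.4413

1.441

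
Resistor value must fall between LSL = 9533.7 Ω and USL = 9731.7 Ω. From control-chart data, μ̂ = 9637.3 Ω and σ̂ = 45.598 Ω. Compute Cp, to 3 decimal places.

0.724

Cp = (USL − LSL) / (6σ̂) = (9731.7 − 9533.7) / (6 × 45.598) = 198.0000 / 273.5880 = 0.7237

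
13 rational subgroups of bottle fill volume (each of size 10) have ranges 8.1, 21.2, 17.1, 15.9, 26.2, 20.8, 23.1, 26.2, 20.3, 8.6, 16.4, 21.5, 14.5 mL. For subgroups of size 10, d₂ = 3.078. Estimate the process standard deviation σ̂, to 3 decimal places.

5.995

R̄ = (8.1 + 21.2 + 17.1 + 15.9 + 26.2 + 20.8 + 23.1 + 26.2 + 20.3 + 8.6 + 16.4 + 21.5 + 14.5) / 13 = 18.4538
σ̂ = R̄ / d₂ = 18.4538 / 3.078 = 5.9954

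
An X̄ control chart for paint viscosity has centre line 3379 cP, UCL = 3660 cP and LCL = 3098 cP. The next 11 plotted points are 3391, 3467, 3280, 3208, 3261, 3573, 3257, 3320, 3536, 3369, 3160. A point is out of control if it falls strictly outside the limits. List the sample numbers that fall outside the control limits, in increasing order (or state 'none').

none

All 11 points lie within [3098, 3660].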